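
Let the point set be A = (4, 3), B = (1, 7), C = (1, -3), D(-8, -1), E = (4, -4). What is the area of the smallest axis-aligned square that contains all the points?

144

The bounding box has width 12 and height 11.
An axis-aligned square enclosing the set must have side ≥ max(width, height).
So the minimum side is max(12, 11) = 12.
Area = 12² = 144.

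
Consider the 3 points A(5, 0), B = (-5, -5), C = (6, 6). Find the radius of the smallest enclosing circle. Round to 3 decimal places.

Side lengths²: AB² = 125, AC² = 37, BC² = 242.
Since BC² = 242 ≥ 125 + 37 = 162, the angle opposite BC is not acute, so the smallest enclosing circle has BC as diameter.
Centre = midpoint of BC = (0.5, 0.5), r² = 242/4 = 60.5.
r = √(60.5) ≈ 7.778.

7.778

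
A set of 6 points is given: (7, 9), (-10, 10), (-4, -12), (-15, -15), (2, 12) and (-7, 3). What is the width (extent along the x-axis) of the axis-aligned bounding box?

22

max x = 7, min x = -15, so width = 22.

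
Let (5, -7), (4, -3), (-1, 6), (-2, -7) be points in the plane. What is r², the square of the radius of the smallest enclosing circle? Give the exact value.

A smallest enclosing disk is always determined by at most three of the input points on its boundary.
The minimum enclosing circle is determined by three boundary points: (5, -7), (-1, 6), (-2, -7).
Their circumcentre is (1.5, -19/26) with r² = 17425/338.
The farthest remaining point (4, -3) is at distance² 3853/338 ≤ 17425/338.

17425/338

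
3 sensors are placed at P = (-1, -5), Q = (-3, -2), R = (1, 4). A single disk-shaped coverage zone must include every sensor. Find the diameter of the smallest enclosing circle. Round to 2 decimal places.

9.22

Side lengths²: PQ² = 13, PR² = 85, QR² = 52.
Since PR² = 85 ≥ 52 + 13 = 65, the angle opposite PR is not acute, so the smallest enclosing circle has PR as diameter.
Centre = midpoint of PR = (0, -0.5), r² = 85/4 = 21.25.
Diameter = 2r = 2√(21.25) ≈ 9.22.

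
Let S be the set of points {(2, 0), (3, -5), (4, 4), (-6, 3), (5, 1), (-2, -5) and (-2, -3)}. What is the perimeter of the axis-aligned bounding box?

Width = max x − min x = 5 − (-6) = 11.
Height = max y − min y = 4 − (-5) = 9.
Perimeter = 2(11 + 9) = 40.

40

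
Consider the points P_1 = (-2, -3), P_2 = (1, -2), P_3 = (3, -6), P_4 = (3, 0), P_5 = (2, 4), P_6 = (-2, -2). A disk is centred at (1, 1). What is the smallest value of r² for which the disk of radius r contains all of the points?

The required radius is the distance from (1, 1) to the farthest point.
Squared distances: 25, 9, 53, 5, 10, 18.
Maximum is 53, attained at P_3.

53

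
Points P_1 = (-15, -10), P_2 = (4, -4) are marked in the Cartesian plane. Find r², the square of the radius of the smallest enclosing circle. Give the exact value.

99.25

The smallest circle enclosing two points has them as diameter endpoints.
Centre = midpoint = (-5.5, -7); r² = |P_1P_2|²/4 = 397/4 = 99.25.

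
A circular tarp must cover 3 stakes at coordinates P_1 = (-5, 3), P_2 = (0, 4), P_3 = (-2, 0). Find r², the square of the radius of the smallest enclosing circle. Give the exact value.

Side lengths²: P_1P_2² = 26, P_1P_3² = 18, P_2P_3² = 20.
Since P_1P_2² = 26 < 20 + 18 = 38, the triangle is acute, so the smallest enclosing circle is the circumcircle.
Circumcentre = (-7/3, 8/3), r² = 65/9.

65/9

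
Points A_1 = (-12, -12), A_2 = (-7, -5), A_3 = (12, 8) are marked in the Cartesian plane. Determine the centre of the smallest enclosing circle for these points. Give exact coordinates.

(0, -2)

Side lengths²: A_1A_2² = 74, A_1A_3² = 976, A_2A_3² = 530.
Since A_1A_3² = 976 ≥ 530 + 74 = 604, the angle opposite A_1A_3 is not acute, so the smallest enclosing circle has A_1A_3 as diameter.
Centre = midpoint of A_1A_3 = (0, -2), r² = 976/4 = 244.
Centre = (0, -2).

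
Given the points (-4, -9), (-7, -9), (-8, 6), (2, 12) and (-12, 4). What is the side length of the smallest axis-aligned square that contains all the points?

The bounding box has width 14 and height 21.
An axis-aligned square enclosing the set must have side ≥ max(width, height).
So the minimum side is max(14, 21) = 21.

21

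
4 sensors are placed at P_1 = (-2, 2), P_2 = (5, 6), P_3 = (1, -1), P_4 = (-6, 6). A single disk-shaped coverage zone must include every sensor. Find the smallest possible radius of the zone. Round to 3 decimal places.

5.701

The minimum enclosing circle is determined by three boundary points: P_2, P_3, P_4.
Their circumcentre is (-0.5, 4.5) with r² = 32.5.
The farthest remaining point P_1 is at distance² 8.5 ≤ 32.5.
r = √(32.5) ≈ 5.701.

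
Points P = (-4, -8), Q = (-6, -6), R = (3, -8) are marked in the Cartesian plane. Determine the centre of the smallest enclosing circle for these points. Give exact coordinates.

(-1.5, -7)

Side lengths²: PQ² = 8, PR² = 49, QR² = 85.
Since QR² = 85 ≥ 49 + 8 = 57, the angle opposite QR is not acute, so the smallest enclosing circle has QR as diameter.
Centre = midpoint of QR = (-1.5, -7), r² = 85/4 = 21.25.
Centre = (-1.5, -7).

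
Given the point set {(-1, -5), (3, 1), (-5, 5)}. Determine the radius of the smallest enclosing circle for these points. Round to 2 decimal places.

Call the three points A, B, C in the order given.
Side lengths²: AB² = 52, AC² = 116, BC² = 80.
Since AC² = 116 < 80 + 52 = 132, the triangle is acute, so the smallest enclosing circle is the circumcircle.
Circumcentre = (-2.375, 0.25), r² = 29.453125.
r = √(29.453125) ≈ 5.43.

5.43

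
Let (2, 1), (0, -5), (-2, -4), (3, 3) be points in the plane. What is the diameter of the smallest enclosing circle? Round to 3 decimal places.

The minimum enclosing circle of a finite set is fixed by two of the points (as a diameter) or three (as a circumcircle).
The minimum enclosing circle is determined by three boundary points: (0, -5), (-2, -4), (3, 3).
Their circumcentre is (33/38, -29/38) with r² = 13505/722.
The farthest remaining point (2, 1) is at distance² 3169/722 ≤ 13505/722.
Diameter = 2r = 2√(13505/722) ≈ 8.650.

8.650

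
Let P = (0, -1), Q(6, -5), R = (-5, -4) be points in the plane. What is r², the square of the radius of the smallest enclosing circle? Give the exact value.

Side lengths²: PQ² = 52, PR² = 34, QR² = 122.
Since QR² = 122 ≥ 52 + 34 = 86, the angle opposite QR is not acute, so the smallest enclosing circle has QR as diameter.
Centre = midpoint of QR = (0.5, -4.5), r² = 122/4 = 30.5.

30.5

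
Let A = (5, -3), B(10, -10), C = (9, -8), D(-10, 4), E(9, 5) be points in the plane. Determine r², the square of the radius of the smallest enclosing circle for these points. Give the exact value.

149

By Welzl's lemma the MEC is supported by two points (diametrically opposite) or three points (on a circumcircle).
The farthest pair is B–D with squared distance 596. The circle on this segment as diameter has centre (0, -3) and r² = 596/4 = 149.
Check A: distance² to centre = 25 ≤ 149, so it lies inside.
All remaining points lie in this disk, and no smaller disk contains both endpoints, so this is the minimum enclosing circle.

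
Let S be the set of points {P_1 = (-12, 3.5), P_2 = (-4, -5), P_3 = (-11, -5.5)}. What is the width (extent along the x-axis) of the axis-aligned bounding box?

max x = -4, min x = -12, so width = 8.

8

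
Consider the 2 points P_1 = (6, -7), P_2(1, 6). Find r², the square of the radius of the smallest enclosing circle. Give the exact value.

The smallest circle enclosing two points has them as diameter endpoints.
Centre = midpoint = (3.5, -0.5); r² = |P_1P_2|²/4 = 194/4 = 48.5.

48.5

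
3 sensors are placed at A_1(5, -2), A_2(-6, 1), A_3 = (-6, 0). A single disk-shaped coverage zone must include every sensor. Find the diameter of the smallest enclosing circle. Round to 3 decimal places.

Side lengths²: A_1A_2² = 130, A_1A_3² = 125, A_2A_3² = 1.
Since A_1A_2² = 130 ≥ 125 + 1 = 126, the angle opposite A_1A_2 is not acute, so the smallest enclosing circle has A_1A_2 as diameter.
Centre = midpoint of A_1A_2 = (-0.5, -0.5), r² = 130/4 = 32.5.
Diameter = 2r = 2√(32.5) ≈ 11.402.

11.402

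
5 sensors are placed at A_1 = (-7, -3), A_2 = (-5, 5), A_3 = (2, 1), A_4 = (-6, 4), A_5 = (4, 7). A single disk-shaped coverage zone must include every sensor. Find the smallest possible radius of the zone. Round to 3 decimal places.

A smallest enclosing disk is always determined by at most three of the input points on its boundary.
The farthest pair is A_1–A_5 with squared distance 221. The circle on this segment as diameter has centre (-1.5, 2) and r² = 221/4 = 55.25.
Check A_2: distance² to centre = 21.25 ≤ 55.25, so it lies inside.
All remaining points lie in this disk, and no smaller disk contains both endpoints, so this is the minimum enclosing circle.
r = √(55.25) ≈ 7.433.

7.433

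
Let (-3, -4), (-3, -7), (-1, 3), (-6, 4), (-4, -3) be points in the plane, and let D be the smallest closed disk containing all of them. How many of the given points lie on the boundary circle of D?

The minimum enclosing circle of a finite set is fixed by two of the points (as a diameter) or three (as a circumcircle).
The farthest pair is (-3, -7)–(-6, 4) with squared distance 130. The circle on this segment as diameter has centre (-4.5, -1.5) and r² = 130/4 = 32.5.
Check (-3, -4): distance² to centre = 8.5 ≤ 32.5, so it lies inside.
All remaining points lie in this disk, and no smaller disk contains both endpoints, so this is the minimum enclosing circle.
The points at distance exactly r from the centre are (-3, -7), (-1, 3), (-6, 4) — 3 points.

3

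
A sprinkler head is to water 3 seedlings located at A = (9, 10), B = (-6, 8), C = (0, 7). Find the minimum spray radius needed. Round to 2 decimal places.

Side lengths²: AB² = 229, AC² = 90, BC² = 37.
Since AB² = 229 ≥ 90 + 37 = 127, the angle opposite AB is not acute, so the smallest enclosing circle has AB as diameter.
Centre = midpoint of AB = (1.5, 9), r² = 229/4 = 57.25.
r = √(57.25) ≈ 7.57.

7.57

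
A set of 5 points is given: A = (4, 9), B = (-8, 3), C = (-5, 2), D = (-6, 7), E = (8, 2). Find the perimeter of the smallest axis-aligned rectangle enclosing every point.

46

Width = max x − min x = 8 − (-8) = 16.
Height = max y − min y = 9 − 2 = 7.
Perimeter = 2(16 + 7) = 46.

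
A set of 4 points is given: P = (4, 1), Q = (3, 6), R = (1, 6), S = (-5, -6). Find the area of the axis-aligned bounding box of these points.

108

x ranges over [-5, 4], width 9.
y ranges over [-6, 6], height 12.
Area = 9 × 12 = 108.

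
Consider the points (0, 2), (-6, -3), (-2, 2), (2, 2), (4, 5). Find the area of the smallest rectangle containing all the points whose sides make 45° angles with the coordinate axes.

36

In coordinates u = x + y, v = x − y the rectangle is axis-aligned; the map (x,y)→(u,v) scales areas by 2.
u-values: 2, -9, 0, 4, 9; range = 9 − (-9) = 18.
v-values: -2, -3, -4, 0, -1; range = 0 − (-4) = 4.
Area = (18 × 4) / 2 = 36.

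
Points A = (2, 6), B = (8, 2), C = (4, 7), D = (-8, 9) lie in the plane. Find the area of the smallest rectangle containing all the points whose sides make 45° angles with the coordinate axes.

In coordinates u = x + y, v = x − y the rectangle is axis-aligned; the map (x,y)→(u,v) scales areas by 2.
u-values: 8, 10, 11, 1; range = 11 − 1 = 10.
v-values: -4, 6, -3, -17; range = 6 − (-17) = 23.
Area = (10 × 23) / 2 = 115.

115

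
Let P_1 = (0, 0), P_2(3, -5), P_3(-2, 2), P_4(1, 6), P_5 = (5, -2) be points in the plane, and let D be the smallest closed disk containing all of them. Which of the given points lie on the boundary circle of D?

By Welzl's lemma the MEC is supported by two points (diametrically opposite) or three points (on a circumcircle).
The farthest pair is P_2–P_4 with squared distance 125. The circle on this segment as diameter has centre (2, 0.5) and r² = 125/4 = 31.25.
Check P_1: distance² to centre = 4.25 ≤ 31.25, so it lies inside.
All remaining points lie in this disk, and no smaller disk contains both endpoints, so this is the minimum enclosing circle.
The points at distance exactly r from the centre are P_2, P_4 — 2 points.

P_2, P_4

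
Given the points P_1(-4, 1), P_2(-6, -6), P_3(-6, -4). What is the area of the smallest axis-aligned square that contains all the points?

49

The bounding box has width 2 and height 7.
An axis-aligned square enclosing the set must have side ≥ max(width, height).
So the minimum side is max(2, 7) = 7.
Area = 7² = 49.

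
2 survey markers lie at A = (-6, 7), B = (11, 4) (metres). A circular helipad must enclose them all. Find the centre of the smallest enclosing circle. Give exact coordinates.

The smallest circle enclosing two points has them as diameter endpoints.
Centre = midpoint = (2.5, 5.5); r² = |AB|²/4 = 298/4 = 74.5.
Centre = (2.5, 5.5).

(2.5, 5.5)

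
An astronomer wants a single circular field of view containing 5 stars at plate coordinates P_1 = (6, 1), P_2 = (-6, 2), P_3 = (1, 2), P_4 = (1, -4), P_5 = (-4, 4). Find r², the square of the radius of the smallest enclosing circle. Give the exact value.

A smallest enclosing disk is always determined by at most three of the input points on its boundary.
The farthest pair is P_1–P_2 with squared distance 145. The circle on this segment as diameter has centre (0, 1.5) and r² = 145/4 = 36.25.
Check P_3: distance² to centre = 1.25 ≤ 36.25, so it lies inside.
All remaining points lie in this disk, and no smaller disk contains both endpoints, so this is the minimum enclosing circle.

36.25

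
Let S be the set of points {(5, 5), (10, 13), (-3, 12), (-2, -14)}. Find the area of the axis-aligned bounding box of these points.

x ranges over [-3, 10], width 13.
y ranges over [-14, 13], height 27.
Area = 13 × 27 = 351.

351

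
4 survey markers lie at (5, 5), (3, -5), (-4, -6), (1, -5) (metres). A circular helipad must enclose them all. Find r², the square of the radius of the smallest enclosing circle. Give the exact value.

The minimum enclosing circle of a finite set is fixed by two of the points (as a diameter) or three (as a circumcircle).
The farthest pair is (5, 5)–(-4, -6) with squared distance 202. The circle on this segment as diameter has centre (0.5, -0.5) and r² = 202/4 = 50.5.
Check (3, -5): distance² to centre = 26.5 ≤ 50.5, so it lies inside.
All remaining points lie in this disk, and no smaller disk contains both endpoints, so this is the minimum enclosing circle.

50.5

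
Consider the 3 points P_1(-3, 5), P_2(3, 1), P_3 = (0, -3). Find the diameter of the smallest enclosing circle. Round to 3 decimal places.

Side lengths²: P_1P_2² = 52, P_1P_3² = 73, P_2P_3² = 25.
Since P_1P_3² = 73 < 52 + 25 = 77, the triangle is acute, so the smallest enclosing circle is the circumcircle.
Circumcentre = (-23/18, 13/12), r² = 23725/1296.
Diameter = 2r = 2√(23725/1296) ≈ 8.557.

8.557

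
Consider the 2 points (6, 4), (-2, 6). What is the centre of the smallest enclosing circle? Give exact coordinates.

The smallest circle enclosing two points has them as diameter endpoints.
Centre = midpoint = (2, 5); r² = |(6, 4)−(-2, 6)|²/4 = 68/4 = 17.
Centre = (2, 5).

(2, 5)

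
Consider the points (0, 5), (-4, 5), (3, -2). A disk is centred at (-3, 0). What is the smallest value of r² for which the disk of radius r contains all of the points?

40

The required radius is the distance from (-3, 0) to the farthest point.
Squared distances: 34, 26, 40.
Maximum is 40, attained at (3, -2).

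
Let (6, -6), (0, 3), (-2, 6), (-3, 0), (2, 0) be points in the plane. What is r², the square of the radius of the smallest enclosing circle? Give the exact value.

The minimum enclosing circle of a finite set is fixed by two of the points (as a diameter) or three (as a circumcircle).
The farthest pair is (6, -6)–(-2, 6) with squared distance 208. The circle on this segment as diameter has centre (2, 0) and r² = 208/4 = 52.
Check (0, 3): distance² to centre = 13 ≤ 52, so it lies inside.
All remaining points lie in this disk, and no smaller disk contains both endpoints, so this is the minimum enclosing circle.

52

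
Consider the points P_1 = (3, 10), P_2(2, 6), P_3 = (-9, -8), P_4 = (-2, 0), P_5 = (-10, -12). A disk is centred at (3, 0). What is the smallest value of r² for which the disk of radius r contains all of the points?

The required radius is the distance from (3, 0) to the farthest point.
Squared distances: 100, 37, 208, 25, 313.
Maximum is 313, attained at P_5.

313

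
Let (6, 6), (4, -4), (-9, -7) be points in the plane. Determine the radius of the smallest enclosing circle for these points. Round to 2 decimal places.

9.92

Call the three points A, B, C in the order given.
Side lengths²: AB² = 104, AC² = 394, BC² = 178.
Since AC² = 394 ≥ 178 + 104 = 282, the angle opposite AC is not acute, so the smallest enclosing circle has AC as diameter.
Centre = midpoint of AC = (-1.5, -0.5), r² = 394/4 = 98.5.
r = √(98.5) ≈ 9.92.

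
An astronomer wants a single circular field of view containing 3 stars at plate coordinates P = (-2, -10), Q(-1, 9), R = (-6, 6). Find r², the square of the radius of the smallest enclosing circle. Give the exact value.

Side lengths²: PQ² = 362, PR² = 272, QR² = 34.
Since PQ² = 362 ≥ 272 + 34 = 306, the angle opposite PQ is not acute, so the smallest enclosing circle has PQ as diameter.
Centre = midpoint of PQ = (-1.5, -0.5), r² = 362/4 = 90.5.

90.5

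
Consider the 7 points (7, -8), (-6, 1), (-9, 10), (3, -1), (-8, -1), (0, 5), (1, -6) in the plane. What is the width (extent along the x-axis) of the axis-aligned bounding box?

max x = 7, min x = -9, so width = 16.

16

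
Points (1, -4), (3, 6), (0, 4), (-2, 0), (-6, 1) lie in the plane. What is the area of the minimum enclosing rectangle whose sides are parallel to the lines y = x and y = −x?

In coordinates u = x + y, v = x − y the rectangle is axis-aligned; the map (x,y)→(u,v) scales areas by 2.
u-values: -3, 9, 4, -2, -5; range = 9 − (-5) = 14.
v-values: 5, -3, -4, -2, -7; range = 5 − (-7) = 12.
Area = (14 × 12) / 2 = 84.

84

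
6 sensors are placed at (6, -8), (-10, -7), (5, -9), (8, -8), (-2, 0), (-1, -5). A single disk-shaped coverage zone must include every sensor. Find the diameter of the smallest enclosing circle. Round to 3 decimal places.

18.028

The farthest pair is (-10, -7)–(8, -8) with squared distance 325. The circle on this segment as diameter has centre (-1, -7.5) and r² = 325/4 = 81.25.
Check (6, -8): distance² to centre = 49.25 ≤ 81.25, so it lies inside.
All remaining points lie in this disk, and no smaller disk contains both endpoints, so this is the minimum enclosing circle.
Diameter = 2r = 2√(81.25) ≈ 18.028.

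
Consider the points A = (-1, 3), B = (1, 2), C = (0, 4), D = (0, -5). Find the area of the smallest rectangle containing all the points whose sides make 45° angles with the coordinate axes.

In coordinates u = x + y, v = x − y the rectangle is axis-aligned; the map (x,y)→(u,v) scales areas by 2.
u-values: 2, 3, 4, -5; range = 4 − (-5) = 9.
v-values: -4, -1, -4, 5; range = 5 − (-4) = 9.
Area = (9 × 9) / 2 = 40.5.

40.5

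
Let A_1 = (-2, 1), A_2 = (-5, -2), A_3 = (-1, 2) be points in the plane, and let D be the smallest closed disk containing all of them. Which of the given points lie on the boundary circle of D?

A_2, A_3

Side lengths²: A_1A_2² = 18, A_1A_3² = 2, A_2A_3² = 32.
Since A_2A_3² = 32 ≥ 18 + 2 = 20, the angle opposite A_2A_3 is not acute, so the smallest enclosing circle has A_2A_3 as diameter.
Centre = midpoint of A_2A_3 = (-3, 0), r² = 32/4 = 8.
The points at distance exactly r from the centre are A_2, A_3 — 2 points.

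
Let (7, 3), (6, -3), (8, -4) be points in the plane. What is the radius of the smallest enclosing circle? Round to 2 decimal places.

3.54

Call the three points A, B, C in the order given.
Side lengths²: AB² = 37, AC² = 50, BC² = 5.
Since AC² = 50 ≥ 37 + 5 = 42, the angle opposite AC is not acute, so the smallest enclosing circle has AC as diameter.
Centre = midpoint of AC = (7.5, -0.5), r² = 50/4 = 12.5.
r = √(12.5) ≈ 3.54.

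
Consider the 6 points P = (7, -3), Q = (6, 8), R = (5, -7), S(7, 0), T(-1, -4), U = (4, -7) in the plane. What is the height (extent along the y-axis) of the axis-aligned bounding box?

max y = 8, min y = -7, so height = 15.

15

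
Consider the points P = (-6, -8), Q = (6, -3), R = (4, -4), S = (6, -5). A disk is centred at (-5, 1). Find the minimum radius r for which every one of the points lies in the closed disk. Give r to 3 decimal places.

12.530

The required radius is the distance from (-5, 1) to the farthest point.
Squared distances: 82, 137, 106, 157.
Maximum is 157, attained at S.
r = √157 ≈ 12.530.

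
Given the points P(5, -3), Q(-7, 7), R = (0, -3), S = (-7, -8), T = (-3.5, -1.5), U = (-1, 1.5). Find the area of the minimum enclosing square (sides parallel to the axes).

The bounding box has width 12 and height 15.
An axis-aligned square enclosing the set must have side ≥ max(width, height).
So the minimum side is max(12, 15) = 15.
Area = 15² = 225.

225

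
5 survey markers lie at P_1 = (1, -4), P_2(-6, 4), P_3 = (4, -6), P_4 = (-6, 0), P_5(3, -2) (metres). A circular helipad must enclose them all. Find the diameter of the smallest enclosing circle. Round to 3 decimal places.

14.142

The farthest pair is P_2–P_3 with squared distance 200. The circle on this segment as diameter has centre (-1, -1) and r² = 200/4 = 50.
Check P_1: distance² to centre = 13 ≤ 50, so it lies inside.
All remaining points lie in this disk, and no smaller disk contains both endpoints, so this is the minimum enclosing circle.
Diameter = 2r = 2√50 ≈ 14.142.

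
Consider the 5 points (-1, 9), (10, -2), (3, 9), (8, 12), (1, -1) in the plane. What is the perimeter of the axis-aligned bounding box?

Width = max x − min x = 10 − (-1) = 11.
Height = max y − min y = 12 − (-2) = 14.
Perimeter = 2(11 + 14) = 50.

50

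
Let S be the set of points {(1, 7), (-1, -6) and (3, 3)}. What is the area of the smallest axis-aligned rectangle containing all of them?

x ranges over [-1, 3], width 4.
y ranges over [-6, 7], height 13.
Area = 4 × 13 = 52.

52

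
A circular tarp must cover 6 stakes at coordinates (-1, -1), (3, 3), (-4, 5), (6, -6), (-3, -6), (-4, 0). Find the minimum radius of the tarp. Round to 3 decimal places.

7.433

By Welzl's lemma the MEC is supported by two points (diametrically opposite) or three points (on a circumcircle).
The farthest pair is (-4, 5)–(6, -6) with squared distance 221. The circle on this segment as diameter has centre (1, -0.5) and r² = 221/4 = 55.25.
Check (-1, -1): distance² to centre = 4.25 ≤ 55.25, so it lies inside.
All remaining points lie in this disk, and no smaller disk contains both endpoints, so this is the minimum enclosing circle.
r = √(55.25) ≈ 7.433.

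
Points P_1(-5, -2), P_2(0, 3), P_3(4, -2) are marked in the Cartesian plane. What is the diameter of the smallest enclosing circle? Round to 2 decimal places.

9.06

Side lengths²: P_1P_2² = 50, P_1P_3² = 81, P_2P_3² = 41.
Since P_1P_3² = 81 < 50 + 41 = 91, the triangle is acute, so the smallest enclosing circle is the circumcircle.
Circumcentre = (-0.5, -1.5), r² = 20.5.
Diameter = 2r = 2√(20.5) ≈ 9.06.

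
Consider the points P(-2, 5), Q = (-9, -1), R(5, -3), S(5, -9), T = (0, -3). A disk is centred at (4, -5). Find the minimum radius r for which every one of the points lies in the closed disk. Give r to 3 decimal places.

13.601

The required radius is the distance from (4, -5) to the farthest point.
Squared distances: 136, 185, 5, 17, 20.
Maximum is 185, attained at Q.
r = √185 ≈ 13.601.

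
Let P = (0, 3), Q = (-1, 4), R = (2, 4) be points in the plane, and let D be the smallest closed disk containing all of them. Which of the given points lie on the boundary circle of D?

Side lengths²: PQ² = 2, PR² = 5, QR² = 9.
Since QR² = 9 ≥ 5 + 2 = 7, the angle opposite QR is not acute, so the smallest enclosing circle has QR as diameter.
Centre = midpoint of QR = (0.5, 4), r² = 9/4 = 2.25.
The points at distance exactly r from the centre are Q, R — 2 points.

Q, R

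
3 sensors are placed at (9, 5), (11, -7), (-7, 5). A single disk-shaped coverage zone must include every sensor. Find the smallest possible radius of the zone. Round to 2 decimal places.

10.82

Call the three points A, B, C in the order given.
Side lengths²: AB² = 148, AC² = 256, BC² = 468.
Since BC² = 468 ≥ 256 + 148 = 404, the angle opposite BC is not acute, so the smallest enclosing circle has BC as diameter.
Centre = midpoint of BC = (2, -1), r² = 468/4 = 117.
r = √117 ≈ 10.82.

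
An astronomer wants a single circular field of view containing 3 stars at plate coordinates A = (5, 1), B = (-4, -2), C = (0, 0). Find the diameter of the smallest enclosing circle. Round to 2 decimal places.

Side lengths²: AB² = 90, AC² = 26, BC² = 20.
Since AB² = 90 ≥ 26 + 20 = 46, the angle opposite AB is not acute, so the smallest enclosing circle has AB as diameter.
Centre = midpoint of AB = (0.5, -0.5), r² = 90/4 = 22.5.
Diameter = 2r = 2√(22.5) ≈ 9.49.

9.49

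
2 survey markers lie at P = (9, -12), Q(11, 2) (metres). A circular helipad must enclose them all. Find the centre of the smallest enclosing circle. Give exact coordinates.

The smallest circle enclosing two points has them as diameter endpoints.
Centre = midpoint = (10, -5); r² = |PQ|²/4 = 200/4 = 50.
Centre = (10, -5).

(10, -5)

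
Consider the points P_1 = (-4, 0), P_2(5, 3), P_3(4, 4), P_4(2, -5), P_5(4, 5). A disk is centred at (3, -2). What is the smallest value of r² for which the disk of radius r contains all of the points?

53

The required radius is the distance from (3, -2) to the farthest point.
Squared distances: 53, 29, 37, 10, 50.
Maximum is 53, attained at P_1.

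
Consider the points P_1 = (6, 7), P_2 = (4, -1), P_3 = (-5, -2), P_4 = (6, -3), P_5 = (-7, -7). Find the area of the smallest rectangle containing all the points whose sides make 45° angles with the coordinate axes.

In coordinates u = x + y, v = x − y the rectangle is axis-aligned; the map (x,y)→(u,v) scales areas by 2.
u-values: 13, 3, -7, 3, -14; range = 13 − (-14) = 27.
v-values: -1, 5, -3, 9, 0; range = 9 − (-3) = 12.
Area = (27 × 12) / 2 = 162.

162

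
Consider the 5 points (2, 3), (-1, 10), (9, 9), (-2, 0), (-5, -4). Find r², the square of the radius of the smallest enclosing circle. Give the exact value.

91.25

By Welzl's lemma the MEC is supported by two points (diametrically opposite) or three points (on a circumcircle).
The farthest pair is (9, 9)–(-5, -4) with squared distance 365. The circle on this segment as diameter has centre (2, 2.5) and r² = 365/4 = 91.25.
Check (2, 3): distance² to centre = 0.25 ≤ 91.25, so it lies inside.
All remaining points lie in this disk, and no smaller disk contains both endpoints, so this is the minimum enclosing circle.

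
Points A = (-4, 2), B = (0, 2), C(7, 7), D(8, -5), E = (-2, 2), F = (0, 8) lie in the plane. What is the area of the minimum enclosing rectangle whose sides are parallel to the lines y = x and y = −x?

168

In coordinates u = x + y, v = x − y the rectangle is axis-aligned; the map (x,y)→(u,v) scales areas by 2.
u-values: -2, 2, 14, 3, 0, 8; range = 14 − (-2) = 16.
v-values: -6, -2, 0, 13, -4, -8; range = 13 − (-8) = 21.
Area = (16 × 21) / 2 = 168.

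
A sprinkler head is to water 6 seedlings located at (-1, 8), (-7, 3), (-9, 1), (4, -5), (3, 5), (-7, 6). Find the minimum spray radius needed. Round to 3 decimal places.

By Welzl's lemma the MEC is supported by two points (diametrically opposite) or three points (on a circumcircle).
The farthest pair is (4, -5)–(-7, 6) with squared distance 242. The circle on this segment as diameter has centre (-1.5, 0.5) and r² = 242/4 = 60.5.
Check (-1, 8): distance² to centre = 56.5 ≤ 60.5, so it lies inside.
All remaining points lie in this disk, and no smaller disk contains both endpoints, so this is the minimum enclosing circle.
r = √(60.5) ≈ 7.778.

7.778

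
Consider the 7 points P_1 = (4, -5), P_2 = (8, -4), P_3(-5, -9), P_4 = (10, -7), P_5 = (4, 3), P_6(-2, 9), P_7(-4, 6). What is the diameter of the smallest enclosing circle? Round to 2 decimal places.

20.92

The minimum enclosing circle of a finite set is fixed by two of the points (as a diameter) or three (as a circumcircle).
The minimum enclosing circle is determined by three boundary points: P_3, P_4, P_6.
Their circumcentre is (17/11, -37/44) with r² = 211825/1936.
The farthest remaining point P_7 is at distance² 150137/1936 ≤ 211825/1936.
Diameter = 2r = 2√(211825/1936) ≈ 20.92.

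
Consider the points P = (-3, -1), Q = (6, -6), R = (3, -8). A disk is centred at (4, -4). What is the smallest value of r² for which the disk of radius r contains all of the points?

The required radius is the distance from (4, -4) to the farthest point.
Squared distances: 58, 8, 17.
Maximum is 58, attained at P.

58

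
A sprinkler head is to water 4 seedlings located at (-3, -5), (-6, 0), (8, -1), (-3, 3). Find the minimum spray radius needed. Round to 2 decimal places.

The farthest pair is (-6, 0)–(8, -1) with squared distance 197. The circle on this segment as diameter has centre (1, -0.5) and r² = 197/4 = 49.25.
Check (-3, -5): distance² to centre = 36.25 ≤ 49.25, so it lies inside.
All remaining points lie in this disk, and no smaller disk contains both endpoints, so this is the minimum enclosing circle.
r = √(49.25) ≈ 7.02.

7.02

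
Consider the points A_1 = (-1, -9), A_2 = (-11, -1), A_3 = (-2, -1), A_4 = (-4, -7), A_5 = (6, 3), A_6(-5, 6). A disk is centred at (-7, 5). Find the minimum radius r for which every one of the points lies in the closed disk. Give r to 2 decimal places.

15.23

The required radius is the distance from (-7, 5) to the farthest point.
Squared distances: 232, 52, 61, 153, 173, 5.
Maximum is 232, attained at A_1.
r = √232 ≈ 15.23.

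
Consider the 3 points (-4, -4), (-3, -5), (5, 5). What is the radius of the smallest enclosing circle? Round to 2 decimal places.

Call the three points A, B, C in the order given.
Side lengths²: AB² = 2, AC² = 162, BC² = 164.
Since BC² = 164 ≥ 162 + 2 = 164, the angle opposite BC is not acute, so the smallest enclosing circle has BC as diameter.
Centre = midpoint of BC = (1, 0), r² = 164/4 = 41.
r = √41 ≈ 6.40.

6.40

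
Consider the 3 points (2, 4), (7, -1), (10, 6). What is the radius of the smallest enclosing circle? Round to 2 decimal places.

4.44

Call the three points A, B, C in the order given.
Side lengths²: AB² = 50, AC² = 68, BC² = 58.
Since AC² = 68 < 58 + 50 = 108, the triangle is acute, so the smallest enclosing circle is the circumcircle.
Circumcentre = (6.4, 3.4), r² = 19.72.
r = √(19.72) ≈ 4.44.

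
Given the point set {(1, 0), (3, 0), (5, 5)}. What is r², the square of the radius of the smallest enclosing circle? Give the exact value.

10.25

Call the three points A, B, C in the order given.
Side lengths²: AB² = 4, AC² = 41, BC² = 29.
Since AC² = 41 ≥ 29 + 4 = 33, the angle opposite AC is not acute, so the smallest enclosing circle has AC as diameter.
Centre = midpoint of AC = (3, 2.5), r² = 41/4 = 10.25.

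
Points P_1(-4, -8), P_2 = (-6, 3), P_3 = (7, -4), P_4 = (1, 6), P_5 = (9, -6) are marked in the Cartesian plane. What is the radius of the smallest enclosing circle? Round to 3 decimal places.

The farthest pair is P_2–P_5 with squared distance 306. The circle on this segment as diameter has centre (1.5, -1.5) and r² = 306/4 = 76.5.
Check P_1: distance² to centre = 72.5 ≤ 76.5, so it lies inside.
All remaining points lie in this disk, and no smaller disk contains both endpoints, so this is the minimum enclosing circle.
r = √(76.5) ≈ 8.746.

8.746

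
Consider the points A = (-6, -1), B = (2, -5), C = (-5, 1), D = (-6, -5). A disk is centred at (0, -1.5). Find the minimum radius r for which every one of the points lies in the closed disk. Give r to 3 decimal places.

The required radius is the distance from (0, -1.5) to the farthest point.
Squared distances: 36.25, 16.25, 31.25, 48.25.
Maximum is 48.25, attained at D.
r = √(48.25) ≈ 6.946.

6.946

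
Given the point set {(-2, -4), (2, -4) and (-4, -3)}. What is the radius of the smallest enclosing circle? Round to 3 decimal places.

3.041

Call the three points A, B, C in the order given.
Side lengths²: AB² = 16, AC² = 5, BC² = 37.
Since BC² = 37 ≥ 16 + 5 = 21, the angle opposite BC is not acute, so the smallest enclosing circle has BC as diameter.
Centre = midpoint of BC = (-1, -3.5), r² = 37/4 = 9.25.
r = √(9.25) ≈ 3.041.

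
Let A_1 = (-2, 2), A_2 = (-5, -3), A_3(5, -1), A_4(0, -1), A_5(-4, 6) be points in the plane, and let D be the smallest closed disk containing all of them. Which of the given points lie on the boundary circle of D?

A_2, A_3, A_5

The minimum enclosing circle of a finite set is fixed by two of the points (as a diameter) or three (as a circumcircle).
The minimum enclosing circle is determined by three boundary points: A_2, A_3, A_5.
Their circumcentre is (-27/44, 47/44) with r² = 34645/968.
The farthest remaining point A_4 is at distance² 4505/968 ≤ 34645/968.
The points at distance exactly r from the centre are A_2, A_3, A_5 — 3 points.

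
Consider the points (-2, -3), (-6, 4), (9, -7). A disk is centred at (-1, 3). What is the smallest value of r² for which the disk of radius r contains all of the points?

200

The required radius is the distance from (-1, 3) to the farthest point.
Squared distances: 37, 26, 200.
Maximum is 200, attained at (9, -7).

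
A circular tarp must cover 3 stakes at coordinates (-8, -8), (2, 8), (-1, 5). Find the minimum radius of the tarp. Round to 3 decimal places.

9.434

Call the three points A, B, C in the order given.
Side lengths²: AB² = 356, AC² = 218, BC² = 18.
Since AB² = 356 ≥ 218 + 18 = 236, the angle opposite AB is not acute, so the smallest enclosing circle has AB as diameter.
Centre = midpoint of AB = (-3, 0), r² = 356/4 = 89.
r = √89 ≈ 9.434.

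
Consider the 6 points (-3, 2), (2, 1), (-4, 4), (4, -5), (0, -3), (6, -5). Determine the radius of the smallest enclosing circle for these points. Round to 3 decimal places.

A smallest enclosing disk is always determined by at most three of the input points on its boundary.
The farthest pair is (-4, 4)–(6, -5) with squared distance 181. The circle on this segment as diameter has centre (1, -0.5) and r² = 181/4 = 45.25.
Check (-3, 2): distance² to centre = 22.25 ≤ 45.25, so it lies inside.
All remaining points lie in this disk, and no smaller disk contains both endpoints, so this is the minimum enclosing circle.
r = √(45.25) ≈ 6.727.

6.727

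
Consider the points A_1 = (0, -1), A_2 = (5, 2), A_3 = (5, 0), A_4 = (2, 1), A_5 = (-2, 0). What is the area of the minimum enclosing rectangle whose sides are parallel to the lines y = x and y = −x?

In coordinates u = x + y, v = x − y the rectangle is axis-aligned; the map (x,y)→(u,v) scales areas by 2.
u-values: -1, 7, 5, 3, -2; range = 7 − (-2) = 9.
v-values: 1, 3, 5, 1, -2; range = 5 − (-2) = 7.
Area = (9 × 7) / 2 = 31.5.

31.5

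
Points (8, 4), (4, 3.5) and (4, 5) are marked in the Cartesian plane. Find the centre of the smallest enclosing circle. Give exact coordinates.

Call the three points A, B, C in the order given.
Side lengths²: AB² = 16.25, AC² = 17, BC² = 2.25.
Since AC² = 17 < 16.25 + 2.25 = 18.5, the triangle is acute, so the smallest enclosing circle is the circumcircle.
Circumcentre = (5.9375, 4.25), r² = 4.31640625.
Centre = (5.9375, 4.25).

(5.9375, 4.25)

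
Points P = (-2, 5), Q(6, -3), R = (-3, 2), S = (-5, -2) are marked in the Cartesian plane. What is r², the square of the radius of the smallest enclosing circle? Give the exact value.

The minimum enclosing circle of a finite set is fixed by two of the points (as a diameter) or three (as a circumcircle).
The minimum enclosing circle is determined by three boundary points: P, Q, S.
Their circumcentre is (0.7, -0.3) with r² = 35.38.
The farthest remaining point R is at distance² 18.98 ≤ 35.38.

35.38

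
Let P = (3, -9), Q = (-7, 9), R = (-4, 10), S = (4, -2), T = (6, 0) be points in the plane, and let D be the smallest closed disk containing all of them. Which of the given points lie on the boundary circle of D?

P, Q

The farthest pair is P–Q with squared distance 424. The circle on this segment as diameter has centre (-2, 0) and r² = 424/4 = 106.
Check R: distance² to centre = 104 ≤ 106, so it lies inside.
All remaining points lie in this disk, and no smaller disk contains both endpoints, so this is the minimum enclosing circle.
The points at distance exactly r from the centre are P, Q — 2 points.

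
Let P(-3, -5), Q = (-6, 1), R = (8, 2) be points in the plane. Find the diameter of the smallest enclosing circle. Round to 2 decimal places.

14.11

Side lengths²: PQ² = 45, PR² = 170, QR² = 197.
Since QR² = 197 < 170 + 45 = 215, the triangle is acute, so the smallest enclosing circle is the circumcircle.
Circumcentre = (61/58, 45/58), r² = 83725/1682.
Diameter = 2r = 2√(83725/1682) ≈ 14.11.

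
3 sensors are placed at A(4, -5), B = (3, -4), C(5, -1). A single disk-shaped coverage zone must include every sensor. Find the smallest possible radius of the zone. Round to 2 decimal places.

Side lengths²: AB² = 2, AC² = 17, BC² = 13.
Since AC² = 17 ≥ 13 + 2 = 15, the angle opposite AC is not acute, so the smallest enclosing circle has AC as diameter.
Centre = midpoint of AC = (4.5, -3), r² = 17/4 = 4.25.
r = √(4.25) ≈ 2.06.

2.06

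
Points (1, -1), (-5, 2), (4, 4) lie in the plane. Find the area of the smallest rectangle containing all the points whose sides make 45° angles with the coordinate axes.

In coordinates u = x + y, v = x − y the rectangle is axis-aligned; the map (x,y)→(u,v) scales areas by 2.
u-values: 0, -3, 8; range = 8 − (-3) = 11.
v-values: 2, -7, 0; range = 2 − (-7) = 9.
Area = (11 × 9) / 2 = 49.5.

49.5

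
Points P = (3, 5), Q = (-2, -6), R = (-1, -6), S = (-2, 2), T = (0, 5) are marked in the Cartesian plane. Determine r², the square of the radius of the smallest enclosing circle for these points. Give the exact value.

The farthest pair is P–Q with squared distance 146. The circle on this segment as diameter has centre (0.5, -0.5) and r² = 146/4 = 36.5.
Check R: distance² to centre = 32.5 ≤ 36.5, so it lies inside.
All remaining points lie in this disk, and no smaller disk contains both endpoints, so this is the minimum enclosing circle.

36.5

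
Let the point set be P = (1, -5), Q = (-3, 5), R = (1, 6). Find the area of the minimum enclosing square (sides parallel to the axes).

121

The bounding box has width 4 and height 11.
An axis-aligned square enclosing the set must have side ≥ max(width, height).
So the minimum side is max(4, 11) = 11.
Area = 11² = 121.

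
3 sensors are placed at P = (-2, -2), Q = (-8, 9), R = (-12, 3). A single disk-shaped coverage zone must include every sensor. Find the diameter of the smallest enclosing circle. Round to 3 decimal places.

Side lengths²: PQ² = 157, PR² = 125, QR² = 52.
Since PQ² = 157 < 125 + 52 = 177, the triangle is acute, so the smallest enclosing circle is the circumcircle.
Circumcentre = (-5.6875, 3.125), r² = 39.86328125.
Diameter = 2r = 2√(39.86328125) ≈ 12.627.

12.627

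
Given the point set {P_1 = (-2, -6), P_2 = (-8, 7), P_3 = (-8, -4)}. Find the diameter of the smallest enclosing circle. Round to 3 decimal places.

14.318

Side lengths²: P_1P_2² = 205, P_1P_3² = 40, P_2P_3² = 121.
Since P_1P_2² = 205 ≥ 121 + 40 = 161, the angle opposite P_1P_2 is not acute, so the smallest enclosing circle has P_1P_2 as diameter.
Centre = midpoint of P_1P_2 = (-5, 0.5), r² = 205/4 = 51.25.
Diameter = 2r = 2√(51.25) ≈ 14.318.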